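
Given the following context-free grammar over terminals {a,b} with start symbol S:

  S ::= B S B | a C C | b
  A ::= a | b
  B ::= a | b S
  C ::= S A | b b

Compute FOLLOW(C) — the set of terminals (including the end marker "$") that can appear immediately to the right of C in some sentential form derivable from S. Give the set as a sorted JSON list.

Compute FIRST by fixpoint:
round 1:
  A via A→a: +{a}
  A via A→b: +{b}
  B via B→a: +{a}
  B via B→b S: +{b}
  C via C→b b: +{b}
  S via S→B S B: +{a,b}
  FIRST(S)={a,b}  FIRST(A)={a,b}  FIRST(B)={a,b}  FIRST(C)={b}
round 2:
  C via C→S A: +{a}
  FIRST(S)={a,b}  FIRST(A)={a,b}  FIRST(B)={a,b}  FIRST(C)={a,b}
round 3: (stable)
  FIRST(S)={a,b}  FIRST(A)={a,b}  FIRST(B)={a,b}  FIRST(C)={a,b}

FOLLOW iteration:
seed FOLLOW(S) with $
pass 1:
  C→S A: FOLLOW(S) ⊇ FIRST(A) = {a,b}; new: +{a,b}
  S→B S B: FOLLOW(B) ⊇ FIRST(S) = {a,b}; new: +{a,b}
  S→B S B: FOLLOW(B) ⊇ FOLLOW(S) ⊇ {$,a,b}; new: +{$}
  S→a C C: FOLLOW(C) ⊇ FIRST(C) = {a,b}; new: +{a,b}
  S→a C C: FOLLOW(C) ⊇ FOLLOW(S) ⊇ {$,a,b}; new: +{$}
  FOLLOW[S]={$,a,b}  FOLLOW[A]={}  FOLLOW[B]={$,a,b}  FOLLOW[C]={$,a,b}
pass 2:
  C→S A: FOLLOW(A) ⊇ FOLLOW(C) ⊇ {$,a,b}; new: +{$,a,b}
  FOLLOW[S]={$,a,b}  FOLLOW[A]={$,a,b}  FOLLOW[B]={$,a,b}  FOLLOW[C]={$,a,b}
pass 3: done
  FOLLOW[S]={$,a,b}  FOLLOW[A]={$,a,b}  FOLLOW[B]={$,a,b}  FOLLOW[C]={$,a,b}

FOLLOW(C) = ["$", "a", "b"]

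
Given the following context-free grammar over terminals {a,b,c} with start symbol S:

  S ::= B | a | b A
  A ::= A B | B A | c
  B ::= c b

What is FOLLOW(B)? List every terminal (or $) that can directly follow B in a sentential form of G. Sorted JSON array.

Compute FIRST by fixpoint:
round 1:
  A via A→c: +{c}
  B via B→c b: +{c}
  S via S→B: +{c}
  S via S→a: +{a}
  S via S→b A: +{b}
  S: {a,b,c}  A: {c}  B: {c}
round 2: — fixpoint
  S: {a,b,c}  A: {c}  B: {c}

Compute FOLLOW by fixpoint:
FOLLOW(S) := {$}
pass 1:
  A→A B: FOLLOW(A) ⊇ FIRST(B) = {c}; new: +{c}
  A→A B: FOLLOW(B) ⊇ FOLLOW(A) ⊇ {c}; new: +{c}
  S→B: FOLLOW(B) ⊇ FOLLOW(S) ⊇ {$}; new: +{$}
  S→b A: FOLLOW(A) ⊇ FOLLOW(S) ⊇ {$}; new: +{$}
  FOLLOW(S)={$}  FOLLOW(A)={$,c}  FOLLOW(B)={$,c}
pass 2: (no change)
  FOLLOW(S)={$}  FOLLOW(A)={$,c}  FOLLOW(B)={$,c}

FOLLOW(B) = ["$", "c"]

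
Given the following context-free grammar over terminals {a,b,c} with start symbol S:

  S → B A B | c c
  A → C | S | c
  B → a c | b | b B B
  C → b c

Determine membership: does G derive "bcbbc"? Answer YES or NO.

Convert to CNF:
  S -> B X5 | T1 T1
  A -> B X3 | T0 T1 | T1 T1 | c
  B -> T0 X4 | T2 T1 | b
  C -> T0 T1
  T0 -> b
  T1 -> c
  T2 -> a
  X3 -> A B
  X4 -> B B
  X5 -> A B

CYK fill:
  T[0,0] 'b' = {B,T0}  orig:{B}
  T[1,1] 'c' = {A,T1}  orig:{A}
  T[2,2] 'b' = {B,T0}  orig:{B}
  T[3,3] 'b' = {B,T0}  orig:{B}
  T[4,4] 'c' = {A,T1}  orig:{A}
  T[0,1] 'bc' = {A,C}
  T[1,2] 'cb' = {X3,X5}  orig:{}
  T[2,3] 'bb' = {X4}  orig:{}
  T[3,4] 'bc' = {A,C}
  T[0,2] 'bcb' = {A,S,X3,X5}  orig:{A,S}
  T[1,3] 'cbb' = ∅
  T[2,4] 'bbc' = ∅
  T[0,3] 'bcbb' = {X3,X5}  orig:{}
  T[1,4] 'cbbc' = ∅
  T[0,4] 'bcbbc' = ∅

S ∉ T[0,4] ⇒ NO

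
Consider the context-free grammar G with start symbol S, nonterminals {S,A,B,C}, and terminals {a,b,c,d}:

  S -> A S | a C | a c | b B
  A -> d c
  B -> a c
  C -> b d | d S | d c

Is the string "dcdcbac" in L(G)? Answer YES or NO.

CNF form of G:
  S -> A S | T2 C | T2 T1 | T3 B
  A -> T0 T1
  B -> T2 T1
  C -> T0 S | T0 T1 | T3 T0
  T0 -> d
  T1 -> c
  T2 -> a
  T3 -> b

CYK table (by increasing span):
  T[0,0] 'd' = {T0}  orig:{}
  T[1,1] 'c' = {T1}  orig:{}
  T[2,2] 'd' = {T0}  orig:{}
  T[3,3] 'c' = {T1}  orig:{}
  T[4,4] 'b' = {T3}  orig:{}
  T[5,5] 'a' = {T2}  orig:{}
  T[6,6] 'c' = {T1}  orig:{}
  T[0,1] 'dc' = {A,C}
  T[1,2] 'cd' = ∅
  T[2,3] 'dc' = {A,C}
  T[3,4] 'cb' = ∅
  T[4,5] 'ba' = ∅
  T[5,6] 'ac' = {B,S}
  T[0,2] 'dcd' = ∅
  T[1,3] 'cdc' = ∅
  T[2,4] 'dcb' = ∅
  T[3,5] 'cba' = ∅
  T[4,6] 'bac' = {S}
  T[0,3] 'dcdc' = ∅
  T[1,4] 'cdcb' = ∅
  T[2,5] 'dcba' = ∅
  T[3,6] 'cbac' = ∅
  T[0,4] 'dcdcb' = ∅
  T[1,5] 'cdcba' = ∅
  T[2,6] 'dcbac' = {S}
  T[0,5] 'dcdcba' = ∅
  T[1,6] 'cdcbac' = ∅
  T[0,6] 'dcdcbac' = {S}

S ∈ T[0,6] ⇒ YES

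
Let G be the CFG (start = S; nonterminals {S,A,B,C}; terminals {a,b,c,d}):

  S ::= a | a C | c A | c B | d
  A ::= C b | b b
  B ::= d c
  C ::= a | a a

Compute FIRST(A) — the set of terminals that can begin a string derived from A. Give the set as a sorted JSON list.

Compute FIRST by fixpoint:
[1]
  A via A→b b: +{b}
  B via B→d c: +{d}
  C via C→a: +{a}
  S via S→a: +{a}
  S via S→c A: +{c}
  S via S→d: +{d}
  S: {a,c,d}  A: {b}  B: {d}  C: {a}
[2]
  A via A→C b: +{a}
  S: {a,c,d}  A: {a,b}  B: {d}  C: {a}
[3] (stable)
  S: {a,c,d}  A: {a,b}  B: {d}  C: {a}

FIRST(A) = ["a", "b"]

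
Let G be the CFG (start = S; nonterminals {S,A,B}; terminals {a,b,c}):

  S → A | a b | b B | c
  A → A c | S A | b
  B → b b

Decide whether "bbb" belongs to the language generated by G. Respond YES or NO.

CNF form of G:
  S -> A T0 | S A | T1 B | T2 T1 | b | c
  A -> A T0 | S A | b
  B -> T1 T1
  T0 -> c
  T1 -> b
  T2 -> a

CYK fill:
  [0..0]={A,S,T1}  "b"  orig:{A,S}
  [1..1]={A,S,T1}  "b"  orig:{A,S}
  [2..2]={A,S,T1}  "b"  orig:{A,S}
  [0..1]={A,B,S}  "bb"
  [1..2]={A,B,S}  "bb"
  [0..2]={A,S}  "bbb"

S ∈ T[0,2] ⇒ YES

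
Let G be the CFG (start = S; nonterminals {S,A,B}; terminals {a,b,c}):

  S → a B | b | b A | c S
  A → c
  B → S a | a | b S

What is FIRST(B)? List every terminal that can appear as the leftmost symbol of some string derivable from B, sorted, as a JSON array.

FIRST sets, iterate to fixpoint:
pass 1:
  A via A→c: +{c}
  B via B→a: +{a}
  B via B→b S: +{b}
  S via S→a B: +{a}
  S via S→b: +{b}
  S via S→c S: +{c}
  S: {a,b,c}  A: {c}  B: {a,b}
pass 2:
  B via B→S a: +{c}
  S: {a,b,c}  A: {c}  B: {a,b,c}
pass 3: (no change)
  S: {a,b,c}  A: {c}  B: {a,b,c}

FIRST(B) = ["a", "b", "c"]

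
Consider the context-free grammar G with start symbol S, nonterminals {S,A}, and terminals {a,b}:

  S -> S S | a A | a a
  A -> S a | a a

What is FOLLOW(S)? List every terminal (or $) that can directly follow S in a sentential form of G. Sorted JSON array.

FIRST iteration:
iter 1:
  A via A→a a: +{a}
  S via S→a A: +{a}
  FIRST(S)={a}  FIRST(A)={a}
iter 2: (stable)
  FIRST(S)={a}  FIRST(A)={a}

FOLLOW iteration:
seed FOLLOW(S) with $
round 1:
  A→S a: FOLLOW(S) ⊇ FIRST(a) = {a}; new: +{a}
  S→a A: FOLLOW(A) ⊇ FOLLOW(S) ⊇ {$,a}; new: +{$,a}
  FOLLOW[S]={$,a}  FOLLOW[A]={$,a}
round 2: done
  FOLLOW[S]={$,a}  FOLLOW[A]={$,a}

FOLLOW(S) = ["$", "a"]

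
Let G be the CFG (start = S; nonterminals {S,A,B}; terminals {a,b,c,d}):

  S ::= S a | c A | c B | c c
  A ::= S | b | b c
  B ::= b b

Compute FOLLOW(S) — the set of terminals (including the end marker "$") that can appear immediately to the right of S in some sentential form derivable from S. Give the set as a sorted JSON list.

FIRST iteration:
[1]
  A via A→b: +{b}
  B via B→b b: +{b}
  S via S→c A: +{c}
  FIRST(S)={c}  FIRST(A)={b}  FIRST(B)={b}
[2]
  A via A→S: +{c}
  FIRST(S)={c}  FIRST(A)={b,c}  FIRST(B)={b}
[3] done
  FIRST(S)={c}  FIRST(A)={b,c}  FIRST(B)={b}

FOLLOW iteration:
initialize: $ ∈ FOLLOW(S)
[1]
  S→S a: FOLLOW(S) ⊇ FIRST(a) = {a}; new: +{a}
  S→c A: FOLLOW(A) ⊇ FOLLOW(S) ⊇ {$,a}; new: +{$,a}
  S→c B: FOLLOW(B) ⊇ FOLLOW(S) ⊇ {$,a}; new: +{$,a}
  FOLLOW[S]={$,a}  FOLLOW[A]={$,a}  FOLLOW[B]={$,a}
[2] — fixpoint
  FOLLOW[S]={$,a}  FOLLOW[A]={$,a}  FOLLOW[B]={$,a}

FOLLOW(S) = ["$", "a"]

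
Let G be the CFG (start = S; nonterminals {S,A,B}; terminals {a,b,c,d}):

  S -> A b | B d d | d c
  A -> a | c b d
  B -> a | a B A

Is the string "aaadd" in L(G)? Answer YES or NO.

Convert to CNF:
  S -> A T1 | B X6 | T2 T0
  A -> T0 X4 | a
  B -> T3 X5 | a
  T0 -> c
  T1 -> b
  T2 -> d
  T3 -> a
  X4 -> T1 T2
  X5 -> B A
  X6 -> T2 T2

Fill CYK table bottom-up:
  cell(0,0) a: {A,B,T3}  orig:{A,B}
  cell(1,1) a: {A,B,T3}  orig:{A,B}
  cell(2,2) a: {A,B,T3}  orig:{A,B}
  cell(3,3) d: {T2}  orig:{}
  cell(4,4) d: {T2}  orig:{}
  cell(0,1) aa: {X5}  orig:{}
  cell(1,2) aa: {X5}  orig:{}
  cell(2,3) ad: ∅
  cell(3,4) dd: {X6}  orig:{}
  cell(0,2) aaa: {B}
  cell(1,3) aad: ∅
  cell(2,4) add: {S}
  cell(0,3) aaad: ∅
  cell(1,4) aadd: ∅
  cell(0,4) aaadd: {S}

S ∈ T[0,4] ⇒ YES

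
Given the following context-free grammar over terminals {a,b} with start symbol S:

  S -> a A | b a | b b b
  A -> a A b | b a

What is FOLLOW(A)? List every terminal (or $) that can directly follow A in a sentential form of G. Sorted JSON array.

Compute FIRST by fixpoint:
pass 1:
  A via A→a A b: +{a}
  A via A→b a: +{b}
  S via S→a A: +{a}
  S via S→b a: +{b}
  S: {a,b}  A: {a,b}
pass 2: (stable)
  S: {a,b}  A: {a,b}

FOLLOW iteration:
seed FOLLOW(S) with $
round 1:
  A→a A b: FOLLOW(A) ⊇ FIRST(b) = {b}; new: +{b}
  S→a A: FOLLOW(A) ⊇ FOLLOW(S) ⊇ {$}; new: +{$}
  S: {$}  A: {$,b}
round 2: — fixpoint
  S: {$}  A: {$,b}

FOLLOW(A) = ["$", "b"]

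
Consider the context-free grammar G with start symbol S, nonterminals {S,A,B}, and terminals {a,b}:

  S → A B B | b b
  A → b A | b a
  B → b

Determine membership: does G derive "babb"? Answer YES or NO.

Convert to CNF:
  S -> A X2 | T0 T0
  A -> T0 A | T0 T1
  B -> b
  T0 -> b
  T1 -> a
  X2 -> B B

CYK fill:
  cell(0,0) b: {B,T0}  orig:{B}
  cell(1,1) a: {T1}  orig:{}
  cell(2,2) b: {B,T0}  orig:{B}
  cell(3,3) b: {B,T0}  orig:{B}
  cell(0,1) ba: {A}
  cell(1,2) ab: ∅
  cell(2,3) bb: {S,X2}  orig:{S}
  cell(0,2) bab: ∅
  cell(1,3) abb: ∅
  cell(0,3) babb: {S}

S ∈ T[0,3] ⇒ YES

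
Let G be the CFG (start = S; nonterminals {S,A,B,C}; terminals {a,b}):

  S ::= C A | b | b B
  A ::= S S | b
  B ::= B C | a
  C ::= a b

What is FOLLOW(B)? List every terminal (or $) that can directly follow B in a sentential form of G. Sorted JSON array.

FIRST iteration:
pass 1:
  A via A→b: +{b}
  B via B→a: +{a}
  C via C→a b: +{a}
  S via S→C A: +{a}
  S via S→b: +{b}
  FIRST(S)={a,b}  FIRST(A)={b}  FIRST(B)={a}  FIRST(C)={a}
pass 2:
  A via A→S S: +{a}
  FIRST(S)={a,b}  FIRST(A)={a,b}  FIRST(B)={a}  FIRST(C)={a}
pass 3: — fixpoint
  FIRST(S)={a,b}  FIRST(A)={a,b}  FIRST(B)={a}  FIRST(C)={a}

FOLLOW iteration:
FOLLOW(S) := {$}
[1]
  A→S S: FOLLOW(S) ⊇ FIRST(S) = {a,b}; new: +{a,b}
  B→B C: FOLLOW(B) ⊇ FIRST(C) = {a}; new: +{a}
  B→B C: FOLLOW(C) ⊇ FOLLOW(B) ⊇ {a}; new: +{a}
  S→C A: FOLLOW(C) ⊇ FIRST(A) = {a,b}; new: +{b}
  S→C A: FOLLOW(A) ⊇ FOLLOW(S) ⊇ {$,a,b}; new: +{$,a,b}
  S→b B: FOLLOW(B) ⊇ FOLLOW(S) ⊇ {$,a,b}; new: +{$,b}
  FOLLOW[S]={$,a,b}  FOLLOW[A]={$,a,b}  FOLLOW[B]={$,a,b}  FOLLOW[C]={a,b}
[2]
  B→B C: FOLLOW(C) ⊇ FOLLOW(B) ⊇ {$,a,b}; new: +{$}
  FOLLOW[S]={$,a,b}  FOLLOW[A]={$,a,b}  FOLLOW[B]={$,a,b}  FOLLOW[C]={$,a,b}
[3] done
  FOLLOW[S]={$,a,b}  FOLLOW[A]={$,a,b}  FOLLOW[B]={$,a,b}  FOLLOW[C]={$,a,b}

FOLLOW(B) = ["$", "a", "b"]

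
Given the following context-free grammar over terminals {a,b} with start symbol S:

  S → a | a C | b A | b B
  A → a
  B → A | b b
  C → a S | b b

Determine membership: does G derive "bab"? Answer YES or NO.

CNF form of G:
  S -> T0 A | T0 B | T1 C | a
  A -> a
  B -> T0 T0 | a
  C -> T0 T0 | T1 S
  T0 -> b
  T1 -> a

CYK fill:
  T[0,0] 'b' = {T0}  orig:{}
  T[1,1] 'a' = {A,B,S,T1}  orig:{A,B,S}
  T[2,2] 'b' = {T0}  orig:{}
  T[0,1] 'ba' = {S}
  T[1,2] 'ab' = ∅
  T[0,2] 'bab' = ∅

S ∉ T[0,2] ⇒ NO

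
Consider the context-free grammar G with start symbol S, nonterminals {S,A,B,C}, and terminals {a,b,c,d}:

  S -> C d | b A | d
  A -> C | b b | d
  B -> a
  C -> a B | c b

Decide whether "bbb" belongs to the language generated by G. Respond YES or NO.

Convert to CNF:
  S -> C T3 | T1 A | d
  A -> T0 B | T1 T1 | T2 T1 | d
  B -> a
  C -> T0 B | T2 T1
  T0 -> a
  T1 -> b
  T2 -> c
  T3 -> d

Fill CYK table bottom-up:
  cell(0,0) b: {T1}  orig:{}
  cell(1,1) b: {T1}  orig:{}
  cell(2,2) b: {T1}  orig:{}
  cell(0,1) bb: {A}
  cell(1,2) bb: {A}
  cell(0,2) bbb: {S}

S ∈ T[0,2] ⇒ YES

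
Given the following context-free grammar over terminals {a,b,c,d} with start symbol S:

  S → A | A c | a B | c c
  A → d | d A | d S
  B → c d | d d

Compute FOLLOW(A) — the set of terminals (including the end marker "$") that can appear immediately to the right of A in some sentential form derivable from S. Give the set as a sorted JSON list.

FIRST iteration:
[1]
  A via A→d: +{d}
  B via B→c d: +{c}
  B via B→d d: +{d}
  S via S→A: +{d}
  S via S→a B: +{a}
  S via S→c c: +{c}
  FIRST[S]={a,c,d}  FIRST[A]={d}  FIRST[B]={c,d}
[2] done
  FIRST[S]={a,c,d}  FIRST[A]={d}  FIRST[B]={c,d}

FOLLOW sets:
FOLLOW(S) := {$}
pass 1:
  S→A: FOLLOW(A) ⊇ FOLLOW(S) ⊇ {$}; new: +{$}
  S→A c: FOLLOW(A) ⊇ FIRST(c) = {c}; new: +{c}
  S→a B: FOLLOW(B) ⊇ FOLLOW(S) ⊇ {$}; new: +{$}
  S: {$}  A: {$,c}  B: {$}
pass 2:
  A→d S: FOLLOW(S) ⊇ FOLLOW(A) ⊇ {$,c}; new: +{c}
  S→a B: FOLLOW(B) ⊇ FOLLOW(S) ⊇ {$,c}; new: +{c}
  S: {$,c}  A: {$,c}  B: {$,c}
pass 3: (no change)
  S: {$,c}  A: {$,c}  B: {$,c}

FOLLOW(A) = ["$", "c"]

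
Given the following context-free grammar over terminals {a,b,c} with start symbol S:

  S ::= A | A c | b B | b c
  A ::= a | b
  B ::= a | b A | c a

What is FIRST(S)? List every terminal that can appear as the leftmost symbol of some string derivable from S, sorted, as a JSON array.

Compute FIRST by fixpoint:
[1]
  A via A→a: +{a}
  A via A→b: +{b}
  B via B→a: +{a}
  B via B→b A: +{b}
  B via B→c a: +{c}
  S via S→A: +{a,b}
  FIRST[S]={a,b}  FIRST[A]={a,b}  FIRST[B]={a,b,c}
[2] done
  FIRST[S]={a,b}  FIRST[A]={a,b}  FIRST[B]={a,b,c}

FIRST(S) = ["a", "b"]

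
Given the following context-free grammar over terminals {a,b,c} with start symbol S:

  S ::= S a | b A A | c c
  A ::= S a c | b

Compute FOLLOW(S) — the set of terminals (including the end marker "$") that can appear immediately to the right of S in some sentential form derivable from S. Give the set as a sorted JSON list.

FIRST sets, iterate to fixpoint:
round 1:
  A via A→b: +{b}
  S via S→b A A: +{b}
  S via S→c c: +{c}
  S: {b,c}  A: {b}
round 2:
  A via A→S a c: +{c}
  S: {b,c}  A: {b,c}
round 3: done
  S: {b,c}  A: {b,c}

Compute FOLLOW by fixpoint:
seed FOLLOW(S) with $
iter 1:
  A→S a c: FOLLOW(S) ⊇ FIRST(a) = {a}; new: +{a}
  S→b A A: FOLLOW(A) ⊇ FIRST(A) = {b,c}; new: +{b,c}
  S→b A A: FOLLOW(A) ⊇ FOLLOW(S) ⊇ {$,a}; new: +{$,a}
  S: {$,a}  A: {$,a,b,c}
iter 2: — fixpoint
  S: {$,a}  A: {$,a,b,c}

FOLLOW(S) = ["$", "a"]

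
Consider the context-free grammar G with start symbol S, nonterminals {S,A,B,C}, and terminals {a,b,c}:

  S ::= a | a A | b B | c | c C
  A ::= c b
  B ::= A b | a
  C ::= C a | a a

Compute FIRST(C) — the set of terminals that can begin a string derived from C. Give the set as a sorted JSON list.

FIRST iteration:
iter 1:
  A via A→c b: +{c}
  B via B→A b: +{c}
  B via B→a: +{a}
  C via C→a a: +{a}
  S via S→a: +{a}
  S via S→b B: +{b}
  S via S→c: +{c}
  FIRST(S)={a,b,c}  FIRST(A)={c}  FIRST(B)={a,c}  FIRST(C)={a}
iter 2: (no change)
  FIRST(S)={a,b,c}  FIRST(A)={c}  FIRST(B)={a,c}  FIRST(C)={a}

FIRST(C) = ["a"]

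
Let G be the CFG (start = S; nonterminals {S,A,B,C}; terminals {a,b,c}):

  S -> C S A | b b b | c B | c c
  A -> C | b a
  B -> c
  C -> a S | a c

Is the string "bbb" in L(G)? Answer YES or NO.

CNF form of G:
  S -> C X3 | T1 B | T1 T1 | T2 X4
  A -> T0 S | T0 T1 | T2 T0
  B -> c
  C -> T0 S | T0 T1
  T0 -> a
  T1 -> c
  T2 -> b
  X3 -> S A
  X4 -> T2 T2

CYK fill:
  T[0,0] 'b' = {T2}  orig:{}
  T[1,1] 'b' = {T2}  orig:{}
  T[2,2] 'b' = {T2}  orig:{}
  T[0,1] 'bb' = {X4}  orig:{}
  T[1,2] 'bb' = {X4}  orig:{}
  T[0,2] 'bbb' = {S}

S ∈ T[0,2] ⇒ YES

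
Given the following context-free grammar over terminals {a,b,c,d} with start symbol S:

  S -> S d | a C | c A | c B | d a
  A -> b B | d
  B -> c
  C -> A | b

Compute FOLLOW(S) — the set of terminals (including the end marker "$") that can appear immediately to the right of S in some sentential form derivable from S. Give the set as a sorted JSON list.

FIRST sets, iterate to fixpoint:
round 1:
  A via A→b B: +{b}
  A via A→d: +{d}
  B via B→c: +{c}
  C via C→A: +{b,d}
  S via S→a C: +{a}
  S via S→c A: +{c}
  S via S→d a: +{d}
  S: {a,c,d}  A: {b,d}  B: {c}  C: {b,d}
round 2: — fixpoint
  S: {a,c,d}  A: {b,d}  B: {c}  C: {b,d}

Compute FOLLOW by fixpoint:
initialize: $ ∈ FOLLOW(S)
[1]
  S→S d: FOLLOW(S) ⊇ FIRST(d) = {d}; new: +{d}
  S→a C: FOLLOW(C) ⊇ FOLLOW(S) ⊇ {$,d}; new: +{$,d}
  S→c A: FOLLOW(A) ⊇ FOLLOW(S) ⊇ {$,d}; new: +{$,d}
  S→c B: FOLLOW(B) ⊇ FOLLOW(S) ⊇ {$,d}; new: +{$,d}
  S: {$,d}  A: {$,d}  B: {$,d}  C: {$,d}
[2] (no change)
  S: {$,d}  A: {$,d}  B: {$,d}  C: {$,d}

FOLLOW(S) = ["$", "d"]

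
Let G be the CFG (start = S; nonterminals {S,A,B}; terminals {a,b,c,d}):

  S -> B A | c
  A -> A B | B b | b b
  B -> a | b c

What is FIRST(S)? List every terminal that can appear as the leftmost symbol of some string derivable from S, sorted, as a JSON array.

FIRST iteration:
[1]
  A via A→b b: +{b}
  B via B→a: +{a}
  B via B→b c: +{b}
  S via S→B A: +{a,b}
  S via S→c: +{c}
  FIRST(S)={a,b,c}  FIRST(A)={b}  FIRST(B)={a,b}
[2]
  A via A→B b: +{a}
  FIRST(S)={a,b,c}  FIRST(A)={a,b}  FIRST(B)={a,b}
[3] (no change)
  FIRST(S)={a,b,c}  FIRST(A)={a,b}  FIRST(B)={a,b}

FIRST(S) = ["a", "b", "c"]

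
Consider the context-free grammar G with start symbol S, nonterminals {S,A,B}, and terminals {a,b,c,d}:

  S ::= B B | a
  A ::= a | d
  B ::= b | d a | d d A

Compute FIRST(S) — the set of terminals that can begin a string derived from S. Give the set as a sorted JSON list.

FIRST sets, iterate to fixpoint:
[1]
  A via A→a: +{a}
  A via A→d: +{d}
  B via B→b: +{b}
  B via B→d a: +{d}
  S via S→B B: +{b,d}
  S via S→a: +{a}
  FIRST(S)={a,b,d}  FIRST(A)={a,d}  FIRST(B)={b,d}
[2] (no change)
  FIRST(S)={a,b,d}  FIRST(A)={a,d}  FIRST(B)={b,d}

FIRST(S) = ["a", "b", "d"]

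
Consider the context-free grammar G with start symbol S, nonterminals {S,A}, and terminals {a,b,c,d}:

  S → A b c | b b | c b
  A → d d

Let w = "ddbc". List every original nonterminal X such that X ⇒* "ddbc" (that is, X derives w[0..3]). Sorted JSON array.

CNF form of G:
  S -> A X3 | T1 T1 | T2 T1
  A -> T0 T0
  T0 -> d
  T1 -> b
  T2 -> c
  X3 -> T1 T2

CYK fill, restricted to cells inside w[0..3]:
  cell(0,0) d: {T0}  orig:{}
  cell(1,1) d: {T0}  orig:{}
  cell(2,2) b: {T1}  orig:{}
  cell(3,3) c: {T2}  orig:{}
  cell(0,1) dd: {A}
  cell(1,2) db: ∅
  cell(2,3) bc: {X3}  orig:{}
  cell(0,2) ddb: ∅
  cell(1,3) dbc: ∅
  cell(0,3) ddbc: {S}

Original NTs in T[0,3] deriving "ddbc": ["S"]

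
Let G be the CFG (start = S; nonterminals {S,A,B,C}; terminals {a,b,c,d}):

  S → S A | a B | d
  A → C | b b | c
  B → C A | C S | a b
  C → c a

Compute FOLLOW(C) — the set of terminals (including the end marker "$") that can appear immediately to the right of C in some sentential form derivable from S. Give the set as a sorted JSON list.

FIRST sets, iterate to fixpoint:
round 1:
  A via A→b b: +{b}
  A via A→c: +{c}
  B via B→a b: +{a}
  C via C→c a: +{c}
  S via S→a B: +{a}
  S via S→d: +{d}
  FIRST[S]={a,d}  FIRST[A]={b,c}  FIRST[B]={a}  FIRST[C]={c}
round 2:
  B via B→C A: +{c}
  FIRST[S]={a,d}  FIRST[A]={b,c}  FIRST[B]={a,c}  FIRST[C]={c}
round 3: done
  FIRST[S]={a,d}  FIRST[A]={b,c}  FIRST[B]={a,c}  FIRST[C]={c}

Compute FOLLOW by fixpoint:
FOLLOW(S) := {$}
iter 1:
  B→C A: FOLLOW(C) ⊇ FIRST(A) = {b,c}; new: +{b,c}
  B→C S: FOLLOW(C) ⊇ FIRST(S) = {a,d}; new: +{a,d}
  S→S A: FOLLOW(S) ⊇ FIRST(A) = {b,c}; new: +{b,c}
  S→S A: FOLLOW(A) ⊇ FOLLOW(S) ⊇ {$,b,c}; new: +{$,b,c}
  S→a B: FOLLOW(B) ⊇ FOLLOW(S) ⊇ {$,b,c}; new: +{$,b,c}
  FOLLOW(S)={$,b,c}  FOLLOW(A)={$,b,c}  FOLLOW(B)={$,b,c}  FOLLOW(C)={a,b,c,d}
iter 2:
  A→C: FOLLOW(C) ⊇ FOLLOW(A) ⊇ {$,b,c}; new: +{$}
  FOLLOW(S)={$,b,c}  FOLLOW(A)={$,b,c}  FOLLOW(B)={$,b,c}  FOLLOW(C)={$,a,b,c,d}
iter 3: (no change)
  FOLLOW(S)={$,b,c}  FOLLOW(A)={$,b,c}  FOLLOW(B)={$,b,c}  FOLLOW(C)={$,a,b,c,d}

FOLLOW(C) = ["$", "a", "b", "c", "d"]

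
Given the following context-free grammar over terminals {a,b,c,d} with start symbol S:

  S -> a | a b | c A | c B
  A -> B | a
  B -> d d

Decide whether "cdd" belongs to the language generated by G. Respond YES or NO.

Convert to CNF:
  S -> T1 T2 | T3 A | T3 B | a
  A -> T0 T0 | a
  B -> T0 T0
  T0 -> d
  T1 -> a
  T2 -> b
  T3 -> c

CYK fill:
  [0..0]={T3}  "c"  orig:{}
  [1..1]={T0}  "d"  orig:{}
  [2..2]={T0}  "d"  orig:{}
  [0..1]=∅  "cd"
  [1..2]={A,B}  "dd"
  [0..2]={S}  "cdd"

S ∈ T[0,2] ⇒ YES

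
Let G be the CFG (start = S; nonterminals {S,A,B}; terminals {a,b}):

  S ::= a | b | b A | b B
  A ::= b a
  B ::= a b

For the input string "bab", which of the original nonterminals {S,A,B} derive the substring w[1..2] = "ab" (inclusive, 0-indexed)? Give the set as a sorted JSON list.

Convert to CNF:
  S -> T0 A | T0 B | a | b
  A -> T0 T1
  B -> T1 T0
  T0 -> b
  T1 -> a

Fill CYK table bottom-up, restricted to cells inside w[1..2]:
  cell(1,1) a: {S,T1}  orig:{S}
  cell(2,2) b: {S,T0}  orig:{S}
  cell(1,2) ab: {B}

Original NTs in T[1,2] deriving "ab": ["B"]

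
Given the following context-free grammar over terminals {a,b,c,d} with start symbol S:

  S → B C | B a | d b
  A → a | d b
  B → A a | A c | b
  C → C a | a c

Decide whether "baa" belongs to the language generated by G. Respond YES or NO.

CNF form of G:
  S -> B C | B T2 | T0 T1
  A -> T0 T1 | a
  B -> A T2 | A T3 | b
  C -> C T2 | T2 T3
  T0 -> d
  T1 -> b
  T2 -> a
  T3 -> c

CYK fill:
  [0..0]={B,T1}  "b"  orig:{B}
  [1..1]={A,T2}  "a"  orig:{A}
  [2..2]={A,T2}  "a"  orig:{A}
  [0..1]={S}  "ba"
  [1..2]={B}  "aa"
  [0..2]=∅  "baa"

S ∉ T[0,2] ⇒ NO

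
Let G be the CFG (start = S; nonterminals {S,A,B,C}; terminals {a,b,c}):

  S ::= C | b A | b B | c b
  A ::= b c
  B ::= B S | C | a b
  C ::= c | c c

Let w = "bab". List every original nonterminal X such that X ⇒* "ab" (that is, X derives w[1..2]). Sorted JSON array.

Convert to CNF:
  S -> T0 A | T0 B | T1 T0 | T1 T1 | c
  A -> T0 T1
  B -> B S | T1 T1 | T2 T0 | c
  C -> T1 T1 | c
  T0 -> b
  T1 -> c
  T2 -> a

Fill CYK table bottom-up, restricted to cells inside w[1..2]:
  [1..1]={T2}  "a"  orig:{}
  [2..2]={T0}  "b"  orig:{}
  [1..2]={B}  "ab"

Original NTs in T[1,2] deriving "ab": ["B"]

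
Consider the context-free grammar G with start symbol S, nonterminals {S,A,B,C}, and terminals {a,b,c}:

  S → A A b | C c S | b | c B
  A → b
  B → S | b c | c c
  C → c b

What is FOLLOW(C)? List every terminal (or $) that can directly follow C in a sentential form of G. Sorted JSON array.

FIRST sets, iterate to fixpoint:
round 1:
  A via A→b: +{b}
  B via B→b c: +{b}
  B via B→c c: +{c}
  C via C→c b: +{c}
  S via S→A A b: +{b}
  S via S→C c S: +{c}
  S: {b,c}  A: {b}  B: {b,c}  C: {c}
round 2: — fixpoint
  S: {b,c}  A: {b}  B: {b,c}  C: {c}

FOLLOW iteration:
initialize: $ ∈ FOLLOW(S)
pass 1:
  S→A A b: FOLLOW(A) ⊇ FIRST(A) = {b}; new: +{b}
  S→C c S: FOLLOW(C) ⊇ FIRST(c) = {c}; new: +{c}
  S→c B: FOLLOW(B) ⊇ FOLLOW(S) ⊇ {$}; new: +{$}
  S: {$}  A: {b}  B: {$}  C: {c}
pass 2: done
  S: {$}  A: {b}  B: {$}  C: {c}

FOLLOW(C) = ["c"]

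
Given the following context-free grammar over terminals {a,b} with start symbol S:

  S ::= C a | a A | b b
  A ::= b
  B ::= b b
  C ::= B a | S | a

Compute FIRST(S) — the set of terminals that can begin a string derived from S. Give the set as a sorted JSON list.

FIRST sets, iterate to fixpoint:
iter 1:
  A via A→b: +{b}
  B via B→b b: +{b}
  C via C→B a: +{b}
  C via C→a: +{a}
  S via S→C a: +{a,b}
  FIRST[S]={a,b}  FIRST[A]={b}  FIRST[B]={b}  FIRST[C]={a,b}
iter 2: — fixpoint
  FIRST[S]={a,b}  FIRST[A]={b}  FIRST[B]={b}  FIRST[C]={a,b}

FIRST(S) = ["a", "b"]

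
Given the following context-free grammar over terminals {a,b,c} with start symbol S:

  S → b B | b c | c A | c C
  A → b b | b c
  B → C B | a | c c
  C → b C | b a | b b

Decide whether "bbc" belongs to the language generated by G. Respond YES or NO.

Convert to CNF:
  S -> T0 B | T0 T1 | T1 A | T1 C
  A -> T0 T0 | T0 T1
  B -> C B | T1 T1 | a
  C -> T0 C | T0 T0 | T0 T2
  T0 -> b
  T1 -> c
  T2 -> a

Fill CYK table bottom-up:
  [0..0]={T0}  "b"  orig:{}
  [1..1]={T0}  "b"  orig:{}
  [2..2]={T1}  "c"  orig:{}
  [0..1]={A,C}  "bb"
  [1..2]={A,S}  "bc"
  [0..2]=∅  "bbc"

S ∉ T[0,2] ⇒ NO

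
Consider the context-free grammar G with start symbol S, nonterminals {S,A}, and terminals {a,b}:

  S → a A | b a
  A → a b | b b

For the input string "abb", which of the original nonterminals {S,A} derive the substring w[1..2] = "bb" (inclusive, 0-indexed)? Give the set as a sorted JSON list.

Convert to CNF:
  S -> T0 A | T1 T0
  A -> T0 T1 | T1 T1
  T0 -> a
  T1 -> b

CYK fill, restricted to cells inside w[1..2]:
  cell(1,1) b: {T1}  orig:{}
  cell(2,2) b: {T1}  orig:{}
  cell(1,2) bb: {A}

Original NTs in T[1,2] deriving "bb": ["A"]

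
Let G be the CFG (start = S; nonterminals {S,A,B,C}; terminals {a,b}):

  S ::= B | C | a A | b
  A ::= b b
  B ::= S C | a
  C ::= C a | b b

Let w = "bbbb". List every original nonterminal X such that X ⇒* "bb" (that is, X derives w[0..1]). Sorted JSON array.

Convert to CNF:
  S -> C T1 | S C | T0 T0 | T1 A | a | b
  A -> T0 T0
  B -> S C | a
  C -> C T1 | T0 T0
  T0 -> b
  T1 -> a

CYK table (by increasing span), restricted to cells inside w[0..1]:
  [0..0]={S,T0}  "b"  orig:{S}
  [1..1]={S,T0}  "b"  orig:{S}
  [0..1]={A,C,S}  "bb"

Original NTs in T[0,1] deriving "bb": ["A", "C", "S"]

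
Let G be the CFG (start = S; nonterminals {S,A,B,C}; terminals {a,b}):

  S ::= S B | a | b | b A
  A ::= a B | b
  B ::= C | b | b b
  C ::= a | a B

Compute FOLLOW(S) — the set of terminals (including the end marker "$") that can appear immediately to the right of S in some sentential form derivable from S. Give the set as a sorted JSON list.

FIRST iteration:
pass 1:
  A via A→a B: +{a}
  A via A→b: +{b}
  B via B→b: +{b}
  C via C→a: +{a}
  S via S→a: +{a}
  S via S→b: +{b}
  FIRST[S]={a,b}  FIRST[A]={a,b}  FIRST[B]={b}  FIRST[C]={a}
pass 2:
  B via B→C: +{a}
  FIRST[S]={a,b}  FIRST[A]={a,b}  FIRST[B]={a,b}  FIRST[C]={a}
pass 3: done
  FIRST[S]={a,b}  FIRST[A]={a,b}  FIRST[B]={a,b}  FIRST[C]={a}

FOLLOW iteration:
FOLLOW(S) := {$}
[1]
  S→S B: FOLLOW(S) ⊇ FIRST(B) = {a,b}; new: +{a,b}
  S→S B: FOLLOW(B) ⊇ FOLLOW(S) ⊇ {$,a,b}; new: +{$,a,b}
  S→b A: FOLLOW(A) ⊇ FOLLOW(S) ⊇ {$,a,b}; new: +{$,a,b}
  FOLLOW(S)={$,a,b}  FOLLOW(A)={$,a,b}  FOLLOW(B)={$,a,b}  FOLLOW(C)={}
[2]
  B→C: FOLLOW(C) ⊇ FOLLOW(B) ⊇ {$,a,b}; new: +{$,a,b}
  FOLLOW(S)={$,a,b}  FOLLOW(A)={$,a,b}  FOLLOW(B)={$,a,b}  FOLLOW(C)={$,a,b}
[3] done
  FOLLOW(S)={$,a,b}  FOLLOW(A)={$,a,b}  FOLLOW(B)={$,a,b}  FOLLOW(C)={$,a,b}

FOLLOW(S) = ["$", "a", "b"]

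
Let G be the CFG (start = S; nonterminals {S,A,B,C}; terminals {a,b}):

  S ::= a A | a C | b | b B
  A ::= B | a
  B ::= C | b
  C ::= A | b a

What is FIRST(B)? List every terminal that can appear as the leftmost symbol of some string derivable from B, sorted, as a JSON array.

Compute FIRST by fixpoint:
pass 1:
  A via A→a: +{a}
  B via B→b: +{b}
  C via C→A: +{a}
  C via C→b a: +{b}
  S via S→a A: +{a}
  S via S→b: +{b}
  S: {a,b}  A: {a}  B: {b}  C: {a,b}
pass 2:
  A via A→B: +{b}
  B via B→C: +{a}
  S: {a,b}  A: {a,b}  B: {a,b}  C: {a,b}
pass 3: done
  S: {a,b}  A: {a,b}  B: {a,b}  C: {a,b}

FIRST(B) = ["a", "b"]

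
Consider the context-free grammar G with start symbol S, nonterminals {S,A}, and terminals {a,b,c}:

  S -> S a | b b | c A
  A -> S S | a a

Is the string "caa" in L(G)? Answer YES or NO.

Convert to CNF:
  S -> S T0 | T1 T1 | T2 A
  A -> S S | T0 T0
  T0 -> a
  T1 -> b
  T2 -> c

CYK fill:
  T[0,0] 'c' = {T2}  orig:{}
  T[1,1] 'a' = {T0}  orig:{}
  T[2,2] 'a' = {T0}  orig:{}
  T[0,1] 'ca' = ∅
  T[1,2] 'aa' = {A}
  T[0,2] 'caa' = {S}

S ∈ T[0,2] ⇒ YES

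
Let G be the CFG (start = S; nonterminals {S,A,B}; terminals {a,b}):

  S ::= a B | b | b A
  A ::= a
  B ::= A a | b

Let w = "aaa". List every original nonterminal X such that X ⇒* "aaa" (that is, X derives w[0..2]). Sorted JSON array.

Convert to CNF:
  S -> T0 B | T1 A | b
  A -> a
  B -> A T0 | b
  T0 -> a
  T1 -> b

CYK table (by increasing span) — only the sub-triangle for w[0..2]:
  cell(0,0) a: {A,T0}  orig:{A}
  cell(1,1) a: {A,T0}  orig:{A}
  cell(2,2) a: {A,T0}  orig:{A}
  cell(0,1) aa: {B}
  cell(1,2) aa: {B}
  cell(0,2) aaa: {S}

Original NTs in T[0,2] deriving "aaa": ["S"]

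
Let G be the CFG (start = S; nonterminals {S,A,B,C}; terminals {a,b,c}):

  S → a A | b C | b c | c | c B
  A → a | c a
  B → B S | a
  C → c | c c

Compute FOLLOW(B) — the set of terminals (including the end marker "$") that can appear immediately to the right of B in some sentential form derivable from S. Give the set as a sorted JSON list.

FIRST iteration:
round 1:
  A via A→a: +{a}
  A via A→c a: +{c}
  B via B→a: +{a}
  C via C→c: +{c}
  S via S→a A: +{a}
  S via S→b C: +{b}
  S via S→c: +{c}
  S: {a,b,c}  A: {a,c}  B: {a}  C: {c}
round 2: (no change)
  S: {a,b,c}  A: {a,c}  B: {a}  C: {c}

FOLLOW sets:
seed FOLLOW(S) with $
iter 1:
  B→B S: FOLLOW(B) ⊇ FIRST(S) = {a,b,c}; new: +{a,b,c}
  B→B S: FOLLOW(S) ⊇ FOLLOW(B) ⊇ {a,b,c}; new: +{a,b,c}
  S→a A: FOLLOW(A) ⊇ FOLLOW(S) ⊇ {$,a,b,c}; new: +{$,a,b,c}
  S→b C: FOLLOW(C) ⊇ FOLLOW(S) ⊇ {$,a,b,c}; new: +{$,a,b,c}
  S→c B: FOLLOW(B) ⊇ FOLLOW(S) ⊇ {$,a,b,c}; new: +{$}
  FOLLOW(S)={$,a,b,c}  FOLLOW(A)={$,a,b,c}  FOLLOW(B)={$,a,b,c}  FOLLOW(C)={$,a,b,c}
iter 2: — fixpoint
  FOLLOW(S)={$,a,b,c}  FOLLOW(A)={$,a,b,c}  FOLLOW(B)={$,a,b,c}  FOLLOW(C)={$,a,b,c}

FOLLOW(B) = ["$", "a", "b", "c"]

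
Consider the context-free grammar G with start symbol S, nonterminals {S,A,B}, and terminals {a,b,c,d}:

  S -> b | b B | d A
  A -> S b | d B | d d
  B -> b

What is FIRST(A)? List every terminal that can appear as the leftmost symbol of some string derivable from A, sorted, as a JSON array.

Compute FIRST by fixpoint:
iter 1:
  A via A→d B: +{d}
  B via B→b: +{b}
  S via S→b: +{b}
  S via S→d A: +{d}
  FIRST[S]={b,d}  FIRST[A]={d}  FIRST[B]={b}
iter 2:
  A via A→S b: +{b}
  FIRST[S]={b,d}  FIRST[A]={b,d}  FIRST[B]={b}
iter 3: — fixpoint
  FIRST[S]={b,d}  FIRST[A]={b,d}  FIRST[B]={b}

FIRST(A) = ["b", "d"]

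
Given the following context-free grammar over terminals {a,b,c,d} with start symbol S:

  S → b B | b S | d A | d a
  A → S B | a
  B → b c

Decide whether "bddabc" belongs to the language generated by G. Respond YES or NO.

CNF form of G:
  S -> T0 B | T0 S | T2 A | T2 T3
  A -> S B | a
  B -> T0 T1
  T0 -> b
  T1 -> c
  T2 -> d
  T3 -> a

Fill CYK table bottom-up:
  cell(0,0) b: {T0}  orig:{}
  cell(1,1) d: {T2}  orig:{}
  cell(2,2) d: {T2}  orig:{}
  cell(3,3) a: {A,T3}  orig:{A}
  cell(4,4) b: {T0}  orig:{}
  cell(5,5) c: {T1}  orig:{}
  cell(0,1) bd: ∅
  cell(1,2) dd: ∅
  cell(2,3) da: {S}
  cell(3,4) ab: ∅
  cell(4,5) bc: {B}
  cell(0,2) bdd: ∅
  cell(1,3) dda: ∅
  cell(2,4) dab: ∅
  cell(3,5) abc: ∅
  cell(0,3) bdda: ∅
  cell(1,4) ddab: ∅
  cell(2,5) dabc: {A}
  cell(0,4) bddab: ∅
  cell(1,5) ddabc: {S}
  cell(0,5) bddabc: {S}

S ∈ T[0,5] ⇒ YES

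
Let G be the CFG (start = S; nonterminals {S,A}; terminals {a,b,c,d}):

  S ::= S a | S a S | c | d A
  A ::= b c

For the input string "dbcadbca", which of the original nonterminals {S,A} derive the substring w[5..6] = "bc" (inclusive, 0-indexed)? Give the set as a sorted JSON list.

CNF form of G:
  S -> S T2 | S X4 | T3 A | c
  A -> T0 T1
  T0 -> b
  T1 -> c
  T2 -> a
  T3 -> d
  X4 -> T2 S

CYK table (by increasing span), restricted to cells inside w[5..6]:
  T[5,5] 'b' = {T0}  orig:{}
  T[6,6] 'c' = {S,T1}  orig:{S}
  T[5,6] 'bc' = {A}

Original NTs in T[5,6] deriving "bc": ["A"]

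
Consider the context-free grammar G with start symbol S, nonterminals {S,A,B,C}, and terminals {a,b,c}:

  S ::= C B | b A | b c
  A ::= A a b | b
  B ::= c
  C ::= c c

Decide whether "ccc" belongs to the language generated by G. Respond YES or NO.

Convert to CNF:
  S -> C B | T1 A | T1 T2
  A -> A X3 | b
  B -> c
  C -> T2 T2
  T0 -> a
  T1 -> b
  T2 -> c
  X3 -> T0 T1

CYK table (by increasing span):
  [0..0]={B,T2}  "c"  orig:{B}
  [1..1]={B,T2}  "c"  orig:{B}
  [2..2]={B,T2}  "c"  orig:{B}
  [0..1]={C}  "cc"
  [1..2]={C}  "cc"
  [0..2]={S}  "ccc"

S ∈ T[0,2] ⇒ YES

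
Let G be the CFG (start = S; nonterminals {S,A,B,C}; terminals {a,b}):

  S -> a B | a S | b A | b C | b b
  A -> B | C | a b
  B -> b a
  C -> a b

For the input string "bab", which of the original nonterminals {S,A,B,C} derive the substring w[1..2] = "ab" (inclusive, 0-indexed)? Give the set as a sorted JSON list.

CNF form of G:
  S -> T0 B | T0 S | T1 A | T1 C | T1 T1
  A -> T0 T1 | T1 T0
  B -> T1 T0
  C -> T0 T1
  T0 -> a
  T1 -> b

CYK fill — only the sub-triangle for w[1..2]:
  [1..1]={T0}  "a"  orig:{}
  [2..2]={T1}  "b"  orig:{}
  [1..2]={A,C}  "ab"

Original NTs in T[1,2] deriving "ab": ["A", "C"]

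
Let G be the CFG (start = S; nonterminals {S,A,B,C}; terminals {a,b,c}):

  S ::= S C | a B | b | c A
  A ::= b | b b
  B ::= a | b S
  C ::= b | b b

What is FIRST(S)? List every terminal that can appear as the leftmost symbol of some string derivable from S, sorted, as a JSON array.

FIRST iteration:
pass 1:
  A via A→b: +{b}
  B via B→a: +{a}
  B via B→b S: +{b}
  C via C→b: +{b}
  S via S→a B: +{a}
  S via S→b: +{b}
  S via S→c A: +{c}
  FIRST(S)={a,b,c}  FIRST(A)={b}  FIRST(B)={a,b}  FIRST(C)={b}
pass 2: (no change)
  FIRST(S)={a,b,c}  FIRST(A)={b}  FIRST(B)={a,b}  FIRST(C)={b}

FIRST(S) = ["a", "b", "c"]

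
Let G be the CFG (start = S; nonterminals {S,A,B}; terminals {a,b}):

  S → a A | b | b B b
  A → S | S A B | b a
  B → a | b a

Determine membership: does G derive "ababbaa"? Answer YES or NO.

Convert to CNF:
  S -> T0 A | T1 X4 | b
  A -> S X2 | T0 A | T1 T0 | T1 X3 | b
  B -> T1 T0 | a
  T0 -> a
  T1 -> b
  X2 -> A B
  X3 -> B T1
  X4 -> B T1

CYK table (by increasing span):
  [0..0]={B,T0}  "a"  orig:{B}
  [1..1]={A,S,T1}  "b"  orig:{A,S}
  [2..2]={B,T0}  "a"  orig:{B}
  [3..3]={A,S,T1}  "b"  orig:{A,S}
  [4..4]={A,S,T1}  "b"  orig:{A,S}
  [5..5]={B,T0}  "a"  orig:{B}
  [6..6]={B,T0}  "a"  orig:{B}
  [0..1]={A,S,X3,X4}  "ab"  orig:{A,S}
  [1..2]={A,B,X2}  "ba"  orig:{A,B}
  [2..3]={A,S,X3,X4}  "ab"  orig:{A,S}
  [3..4]=∅  "bb"
  [4..5]={A,B,X2}  "ba"  orig:{A,B}
  [5..6]=∅  "aa"
  [0..2]={A,S,X2}  "aba"  orig:{A,S}
  [1..3]={A,S,X3,X4}  "bab"  orig:{A,S}
  [2..4]=∅  "abb"
  [3..5]={A,X2}  "bba"  orig:{A}
  [4..6]={X2}  "baa"  orig:{}
  [0..3]={A,S}  "abab"
  [1..4]=∅  "babb"
  [2..5]={A,S,X2}  "abba"  orig:{A,S}
  [3..6]={A,X2}  "bbaa"  orig:{A}
  [0..4]=∅  "ababb"
  [1..5]={A,X2}  "babba"  orig:{A}
  [2..6]={A,S,X2}  "abbaa"  orig:{A,S}
  [0..5]={A,S,X2}  "ababba"  orig:{A,S}
  [1..6]={A,X2}  "babbaa"  orig:{A}
  [0..6]={A,S,X2}  "ababbaa"  orig:{A,S}

S ∈ T[0,6] ⇒ YES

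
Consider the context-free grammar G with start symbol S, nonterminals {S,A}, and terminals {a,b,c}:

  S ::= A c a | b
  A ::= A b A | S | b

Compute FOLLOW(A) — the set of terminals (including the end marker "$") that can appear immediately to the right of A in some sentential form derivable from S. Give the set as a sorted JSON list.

FIRST sets, iterate to fixpoint:
iter 1:
  A via A→b: +{b}
  S via S→A c a: +{b}
  S: {b}  A: {b}
iter 2: done
  S: {b}  A: {b}

FOLLOW iteration:
initialize: $ ∈ FOLLOW(S)
iter 1:
  A→A b A: FOLLOW(A) ⊇ FIRST(b) = {b}; new: +{b}
  A→S: FOLLOW(S) ⊇ FOLLOW(A) ⊇ {b}; new: +{b}
  S→A c a: FOLLOW(A) ⊇ FIRST(c) = {c}; new: +{c}
  S: {$,b}  A: {b,c}
iter 2:
  A→S: FOLLOW(S) ⊇ FOLLOW(A) ⊇ {b,c}; new: +{c}
  S: {$,b,c}  A: {b,c}
iter 3: (no change)
  S: {$,b,c}  A: {b,c}

FOLLOW(A) = ["b", "c"]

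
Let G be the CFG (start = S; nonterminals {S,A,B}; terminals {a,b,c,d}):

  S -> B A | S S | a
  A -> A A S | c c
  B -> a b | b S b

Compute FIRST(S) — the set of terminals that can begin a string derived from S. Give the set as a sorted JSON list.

Compute FIRST by fixpoint:
[1]
  A via A→c c: +{c}
  B via B→a b: +{a}
  B via B→b S b: +{b}
  S via S→B A: +{a,b}
  S: {a,b}  A: {c}  B: {a,b}
[2] (stable)
  S: {a,b}  A: {c}  B: {a,b}

FIRST(S) = ["a", "b"]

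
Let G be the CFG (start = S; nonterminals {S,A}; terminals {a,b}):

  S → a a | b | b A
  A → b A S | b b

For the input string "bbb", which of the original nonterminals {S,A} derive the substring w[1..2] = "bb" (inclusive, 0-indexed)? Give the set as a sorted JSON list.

CNF form of G:
  S -> T0 A | T1 T1 | b
  A -> T0 T0 | T0 X2
  T0 -> b
  T1 -> a
  X2 -> A S

CYK fill — only the sub-triangle for w[1..2]:
  T[1,1] 'b' = {S,T0}  orig:{S}
  T[2,2] 'b' = {S,T0}  orig:{S}
  T[1,2] 'bb' = {A}

Original NTs in T[1,2] deriving "bb": ["A"]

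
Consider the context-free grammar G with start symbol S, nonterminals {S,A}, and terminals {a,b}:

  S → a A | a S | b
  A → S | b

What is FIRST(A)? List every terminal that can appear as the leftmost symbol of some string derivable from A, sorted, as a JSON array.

FIRST sets, iterate to fixpoint:
pass 1:
  A via A→b: +{b}
  S via S→a A: +{a}
  S via S→b: +{b}
  S: {a,b}  A: {b}
pass 2:
  A via A→S: +{a}
  S: {a,b}  A: {a,b}
pass 3: — fixpoint
  S: {a,b}  A: {a,b}

FIRST(A) = ["a", "b"]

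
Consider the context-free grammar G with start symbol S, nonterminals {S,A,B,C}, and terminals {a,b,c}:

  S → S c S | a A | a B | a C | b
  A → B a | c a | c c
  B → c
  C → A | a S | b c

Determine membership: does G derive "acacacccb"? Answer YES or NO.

Convert to CNF:
  S -> S X3 | T0 A | T0 B | T0 C | b
  A -> B T0 | T1 T0 | T1 T1
  B -> c
  C -> B T0 | T0 S | T1 T0 | T1 T1 | T2 T1
  T0 -> a
  T1 -> c
  T2 -> b
  X3 -> T1 S

CYK fill:
  T[0,0] 'a' = {T0}  orig:{}
  T[1,1] 'c' = {B,T1}  orig:{B}
  T[2,2] 'a' = {T0}  orig:{}
  T[3,3] 'c' = {B,T1}  orig:{B}
  T[4,4] 'a' = {T0}  orig:{}
  T[5,5] 'c' = {B,T1}  orig:{B}
  T[6,6] 'c' = {B,T1}  orig:{B}
  T[7,7] 'c' = {B,T1}  orig:{B}
  T[8,8] 'b' = {S,T2}  orig:{S}
  T[0,1] 'ac' = {S}
  T[1,2] 'ca' = {A,C}
  T[2,3] 'ac' = {S}
  T[3,4] 'ca' = {A,C}
  T[4,5] 'ac' = {S}
  T[5,6] 'cc' = {A,C}
  T[6,7] 'cc' = {A,C}
  T[7,8] 'cb' = {X3}  orig:{}
  T[0,2] 'aca' = {S}
  T[1,3] 'cac' = {X3}  orig:{}
  T[2,4] 'aca' = {S}
  T[3,5] 'cac' = {X3}  orig:{}
  T[4,6] 'acc' = {S}
  T[5,7] 'ccc' = ∅
  T[6,8] 'ccb' = ∅
  T[0,3] 'acac' = ∅
  T[1,4] 'caca' = {X3}  orig:{}
  T[2,5] 'acac' = ∅
  T[3,6] 'cacc' = {X3}  orig:{}
  T[4,7] 'accc' = ∅
  T[5,8] 'cccb' = ∅
  T[0,4] 'acaca' = ∅
  T[1,5] 'cacac' = ∅
  T[2,6] 'acacc' = ∅
  T[3,7] 'caccc' = ∅
  T[4,8] 'acccb' = {S}
  T[0,5] 'acacac' = {S}
  T[1,6] 'cacacc' = ∅
  T[2,7] 'acaccc' = ∅
  T[3,8] 'cacccb' = {X3}  orig:{}
  T[0,6] 'acacacc' = {S}
  T[1,7] 'cacaccc' = ∅
  T[2,8] 'acacccb' = ∅
  T[0,7] 'acacaccc' = ∅
  T[1,8] 'cacacccb' = ∅
  T[0,8] 'acacacccb' = {S}

S ∈ T[0,8] ⇒ YES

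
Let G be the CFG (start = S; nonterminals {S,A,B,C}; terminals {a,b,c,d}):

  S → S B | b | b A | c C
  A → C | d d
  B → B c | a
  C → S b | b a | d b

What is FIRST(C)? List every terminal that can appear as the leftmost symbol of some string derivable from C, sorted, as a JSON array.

FIRST iteration:
round 1:
  A via A→d d: +{d}
  B via B→a: +{a}
  C via C→b a: +{b}
  C via C→d b: +{d}
  S via S→b: +{b}
  S via S→c C: +{c}
  FIRST[S]={b,c}  FIRST[A]={d}  FIRST[B]={a}  FIRST[C]={b,d}
round 2:
  A via A→C: +{b}
  C via C→S b: +{c}
  FIRST[S]={b,c}  FIRST[A]={b,d}  FIRST[B]={a}  FIRST[C]={b,c,d}
round 3:
  A via A→C: +{c}
  FIRST[S]={b,c}  FIRST[A]={b,c,d}  FIRST[B]={a}  FIRST[C]={b,c,d}
round 4: (no change)
  FIRST[S]={b,c}  FIRST[A]={b,c,d}  FIRST[B]={a}  FIRST[C]={b,c,d}

FIRST(C) = ["b", "c", "d"]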